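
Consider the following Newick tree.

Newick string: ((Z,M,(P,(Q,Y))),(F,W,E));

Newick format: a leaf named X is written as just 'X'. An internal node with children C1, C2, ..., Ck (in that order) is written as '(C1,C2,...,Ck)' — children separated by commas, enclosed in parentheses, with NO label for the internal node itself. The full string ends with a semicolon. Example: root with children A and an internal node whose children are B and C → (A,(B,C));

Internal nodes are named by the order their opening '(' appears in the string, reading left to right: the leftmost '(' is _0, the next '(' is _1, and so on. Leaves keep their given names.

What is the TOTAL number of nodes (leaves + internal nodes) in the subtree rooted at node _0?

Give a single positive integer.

Newick: ((Z,M,(P,(Q,Y))),(F,W,E));
Locate _0: it is the '(' at position 0 (the 1st '(' reading left to right).
Query: subtree rooted at _0
_0: subtree_size = 1 + 12
  _1: subtree_size = 1 + 7
    Z: subtree_size = 1 + 0
    M: subtree_size = 1 + 0
    _2: subtree_size = 1 + 4
      P: subtree_size = 1 + 0
      _3: subtree_size = 1 + 2
        Q: subtree_size = 1 + 0
        Y: subtree_size = 1 + 0
  _4: subtree_size = 1 + 3
    F: subtree_size = 1 + 0
    W: subtree_size = 1 + 0
    E: subtree_size = 1 + 0
Total subtree size of _0: 13

Answer: 13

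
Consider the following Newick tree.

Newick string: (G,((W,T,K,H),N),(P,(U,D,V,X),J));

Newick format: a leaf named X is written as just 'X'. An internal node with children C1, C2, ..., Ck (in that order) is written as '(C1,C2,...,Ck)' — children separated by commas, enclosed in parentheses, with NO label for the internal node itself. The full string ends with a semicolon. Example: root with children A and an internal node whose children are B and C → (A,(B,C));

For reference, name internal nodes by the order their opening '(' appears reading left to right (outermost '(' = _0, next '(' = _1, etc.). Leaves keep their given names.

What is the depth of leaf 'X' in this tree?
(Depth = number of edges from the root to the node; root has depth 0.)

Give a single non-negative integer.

Newick: (G,((W,T,K,H),N),(P,(U,D,V,X),J));
Naming internals by '(' encounter order: outermost '(' = _0, next = _1, ...
Query node: X
Path from root: _0 -> _3 -> _4 -> X
Depth of X: 3 (number of edges from root)

Answer: 3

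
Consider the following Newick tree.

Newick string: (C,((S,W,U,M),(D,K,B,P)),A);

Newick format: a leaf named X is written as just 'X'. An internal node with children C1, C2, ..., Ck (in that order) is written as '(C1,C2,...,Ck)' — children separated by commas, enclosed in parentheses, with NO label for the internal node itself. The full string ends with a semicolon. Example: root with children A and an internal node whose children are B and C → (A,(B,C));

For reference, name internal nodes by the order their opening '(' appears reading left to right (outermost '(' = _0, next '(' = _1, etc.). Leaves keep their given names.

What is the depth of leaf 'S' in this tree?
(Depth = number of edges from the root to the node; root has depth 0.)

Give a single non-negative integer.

Newick: (C,((S,W,U,M),(D,K,B,P)),A);
Naming internals by '(' encounter order: outermost '(' = _0, next = _1, ...
Query node: S
Path from root: _0 -> _1 -> _2 -> S
Depth of S: 3 (number of edges from root)

Answer: 3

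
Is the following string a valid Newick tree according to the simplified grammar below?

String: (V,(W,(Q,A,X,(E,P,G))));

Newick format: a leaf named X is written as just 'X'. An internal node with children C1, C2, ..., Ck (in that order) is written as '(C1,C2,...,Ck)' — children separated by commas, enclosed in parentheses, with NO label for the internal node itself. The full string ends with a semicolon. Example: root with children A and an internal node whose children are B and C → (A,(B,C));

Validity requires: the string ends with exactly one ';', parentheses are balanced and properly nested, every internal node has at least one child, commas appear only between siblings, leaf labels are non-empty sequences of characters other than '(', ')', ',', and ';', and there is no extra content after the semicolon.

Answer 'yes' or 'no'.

Input: (V,(W,(Q,A,X,(E,P,G))));
Paren balance: 4 '(' vs 4 ')' OK
Ends with single ';': True
Full parse: OK
Valid: True

Answer: yes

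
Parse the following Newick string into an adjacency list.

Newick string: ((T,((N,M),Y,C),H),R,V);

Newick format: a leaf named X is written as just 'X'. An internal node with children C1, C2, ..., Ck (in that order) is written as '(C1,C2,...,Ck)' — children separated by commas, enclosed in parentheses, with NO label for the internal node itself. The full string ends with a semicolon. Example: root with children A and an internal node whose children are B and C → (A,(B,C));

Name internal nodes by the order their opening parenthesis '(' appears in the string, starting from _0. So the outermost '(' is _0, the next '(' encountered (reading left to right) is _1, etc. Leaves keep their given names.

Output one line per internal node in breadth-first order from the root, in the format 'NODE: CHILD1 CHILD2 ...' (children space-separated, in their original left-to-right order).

Answer: _0: _1 R V
_1: T _2 H
_2: _3 Y C
_3: N M

Derivation:
Input: ((T,((N,M),Y,C),H),R,V);
Scanning left-to-right, naming '(' by encounter order:
  pos 0: '(' -> open internal node _0 (depth 1)
  pos 1: '(' -> open internal node _1 (depth 2)
  pos 4: '(' -> open internal node _2 (depth 3)
  pos 5: '(' -> open internal node _3 (depth 4)
  pos 9: ')' -> close internal node _3 (now at depth 3)
  pos 14: ')' -> close internal node _2 (now at depth 2)
  pos 17: ')' -> close internal node _1 (now at depth 1)
  pos 22: ')' -> close internal node _0 (now at depth 0)
Total internal nodes: 4
BFS adjacency from root:
  _0: _1 R V
  _1: T _2 H
  _2: _3 Y C
  _3: N M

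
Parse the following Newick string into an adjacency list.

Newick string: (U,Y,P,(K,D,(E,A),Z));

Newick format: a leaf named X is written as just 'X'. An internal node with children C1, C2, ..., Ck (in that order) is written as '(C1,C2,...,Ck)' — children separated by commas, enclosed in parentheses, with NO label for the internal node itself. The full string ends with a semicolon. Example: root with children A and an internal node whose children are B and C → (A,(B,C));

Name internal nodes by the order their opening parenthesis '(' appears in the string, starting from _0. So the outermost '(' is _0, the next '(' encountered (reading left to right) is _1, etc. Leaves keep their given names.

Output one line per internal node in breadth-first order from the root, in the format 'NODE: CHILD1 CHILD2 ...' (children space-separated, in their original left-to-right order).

Input: (U,Y,P,(K,D,(E,A),Z));
Scanning left-to-right, naming '(' by encounter order:
  pos 0: '(' -> open internal node _0 (depth 1)
  pos 7: '(' -> open internal node _1 (depth 2)
  pos 12: '(' -> open internal node _2 (depth 3)
  pos 16: ')' -> close internal node _2 (now at depth 2)
  pos 19: ')' -> close internal node _1 (now at depth 1)
  pos 20: ')' -> close internal node _0 (now at depth 0)
Total internal nodes: 3
BFS adjacency from root:
  _0: U Y P _1
  _1: K D _2 Z
  _2: E A

Answer: _0: U Y P _1
_1: K D _2 Z
_2: E A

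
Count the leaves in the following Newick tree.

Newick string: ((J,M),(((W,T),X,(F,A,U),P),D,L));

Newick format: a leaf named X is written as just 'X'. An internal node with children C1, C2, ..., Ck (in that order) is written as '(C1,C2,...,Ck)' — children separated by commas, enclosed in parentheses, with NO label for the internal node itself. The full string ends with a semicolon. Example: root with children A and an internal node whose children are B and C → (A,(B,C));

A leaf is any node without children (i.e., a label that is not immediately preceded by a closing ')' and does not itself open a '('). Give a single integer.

Answer: 11

Derivation:
Newick: ((J,M),(((W,T),X,(F,A,U),P),D,L));
Scan left-to-right; a leaf is any maximal label run not followed by '(':
  pos 2: leaf 'J' → count = 1
  pos 4: leaf 'M' → count = 2
  pos 10: leaf 'W' → count = 3
  pos 12: leaf 'T' → count = 4
  pos 15: leaf 'X' → count = 5
  pos 18: leaf 'F' → count = 6
  pos 20: leaf 'A' → count = 7
  pos 22: leaf 'U' → count = 8
  pos 25: leaf 'P' → count = 9
  pos 28: leaf 'D' → count = 10
  pos 30: leaf 'L' → count = 11
Total leaves: 11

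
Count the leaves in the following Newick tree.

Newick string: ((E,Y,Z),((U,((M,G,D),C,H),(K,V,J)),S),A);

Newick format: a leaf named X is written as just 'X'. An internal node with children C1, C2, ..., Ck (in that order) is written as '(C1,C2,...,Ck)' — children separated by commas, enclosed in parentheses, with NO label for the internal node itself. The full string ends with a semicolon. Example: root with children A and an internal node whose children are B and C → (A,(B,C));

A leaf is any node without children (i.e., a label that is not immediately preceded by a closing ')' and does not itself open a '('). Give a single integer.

Newick: ((E,Y,Z),((U,((M,G,D),C,H),(K,V,J)),S),A);
Scan left-to-right; a leaf is any maximal label run not followed by '(':
  pos 2: leaf 'E' → count = 1
  pos 4: leaf 'Y' → count = 2
  pos 6: leaf 'Z' → count = 3
  pos 11: leaf 'U' → count = 4
  pos 15: leaf 'M' → count = 5
  pos 17: leaf 'G' → count = 6
  pos 19: leaf 'D' → count = 7
  pos 22: leaf 'C' → count = 8
  pos 24: leaf 'H' → count = 9
  pos 28: leaf 'K' → count = 10
  pos 30: leaf 'V' → count = 11
  pos 32: leaf 'J' → count = 12
  pos 36: leaf 'S' → count = 13
  pos 39: leaf 'A' → count = 14
Total leaves: 14

Answer: 14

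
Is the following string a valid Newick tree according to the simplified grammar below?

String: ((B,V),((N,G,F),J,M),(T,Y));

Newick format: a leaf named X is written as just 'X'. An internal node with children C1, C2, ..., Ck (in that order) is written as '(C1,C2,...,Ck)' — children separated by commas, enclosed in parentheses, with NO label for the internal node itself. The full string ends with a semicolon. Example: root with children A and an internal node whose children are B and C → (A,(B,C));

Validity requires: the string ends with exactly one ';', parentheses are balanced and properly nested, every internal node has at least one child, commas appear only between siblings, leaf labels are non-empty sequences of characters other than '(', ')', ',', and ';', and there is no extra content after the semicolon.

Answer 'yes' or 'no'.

Input: ((B,V),((N,G,F),J,M),(T,Y));
Paren balance: 5 '(' vs 5 ')' OK
Ends with single ';': True
Full parse: OK
Valid: True

Answer: yes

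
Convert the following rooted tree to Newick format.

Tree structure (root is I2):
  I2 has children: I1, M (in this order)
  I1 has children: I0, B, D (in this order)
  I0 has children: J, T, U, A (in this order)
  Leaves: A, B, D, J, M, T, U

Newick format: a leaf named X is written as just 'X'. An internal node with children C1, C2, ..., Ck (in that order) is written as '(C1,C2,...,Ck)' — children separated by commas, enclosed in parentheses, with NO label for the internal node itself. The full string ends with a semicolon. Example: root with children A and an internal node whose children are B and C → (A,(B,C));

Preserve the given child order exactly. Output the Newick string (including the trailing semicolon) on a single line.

Answer: (((J,T,U,A),B,D),M);

Derivation:
internal I2 with children ['I1', 'M']
  internal I1 with children ['I0', 'B', 'D']
    internal I0 with children ['J', 'T', 'U', 'A']
      leaf 'J' → 'J'
      leaf 'T' → 'T'
      leaf 'U' → 'U'
      leaf 'A' → 'A'
    → '(J,T,U,A)'
    leaf 'B' → 'B'
    leaf 'D' → 'D'
  → '((J,T,U,A),B,D)'
  leaf 'M' → 'M'
→ '(((J,T,U,A),B,D),M)'
Final: (((J,T,U,A),B,D),M);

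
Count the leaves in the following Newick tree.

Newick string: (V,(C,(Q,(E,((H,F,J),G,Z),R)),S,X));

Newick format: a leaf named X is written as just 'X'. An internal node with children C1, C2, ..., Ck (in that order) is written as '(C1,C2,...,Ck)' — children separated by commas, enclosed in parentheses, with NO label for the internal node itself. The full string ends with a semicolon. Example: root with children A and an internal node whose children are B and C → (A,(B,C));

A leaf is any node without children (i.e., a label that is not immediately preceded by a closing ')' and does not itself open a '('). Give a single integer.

Newick: (V,(C,(Q,(E,((H,F,J),G,Z),R)),S,X));
Scan left-to-right; a leaf is any maximal label run not followed by '(':
  pos 1: leaf 'V' → count = 1
  pos 4: leaf 'C' → count = 2
  pos 7: leaf 'Q' → count = 3
  pos 10: leaf 'E' → count = 4
  pos 14: leaf 'H' → count = 5
  pos 16: leaf 'F' → count = 6
  pos 18: leaf 'J' → count = 7
  pos 21: leaf 'G' → count = 8
  pos 23: leaf 'Z' → count = 9
  pos 26: leaf 'R' → count = 10
  pos 30: leaf 'S' → count = 11
  pos 32: leaf 'X' → count = 12
Total leaves: 12

Answer: 12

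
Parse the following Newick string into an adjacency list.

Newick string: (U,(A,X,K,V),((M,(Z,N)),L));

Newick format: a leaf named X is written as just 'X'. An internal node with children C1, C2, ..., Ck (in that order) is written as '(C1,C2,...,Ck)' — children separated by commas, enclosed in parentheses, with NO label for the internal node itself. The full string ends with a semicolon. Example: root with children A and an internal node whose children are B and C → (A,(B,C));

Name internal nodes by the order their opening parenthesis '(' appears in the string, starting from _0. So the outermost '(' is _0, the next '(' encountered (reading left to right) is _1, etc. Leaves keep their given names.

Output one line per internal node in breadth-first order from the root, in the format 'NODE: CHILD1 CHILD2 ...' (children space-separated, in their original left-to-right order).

Answer: _0: U _1 _2
_1: A X K V
_2: _3 L
_3: M _4
_4: Z N

Derivation:
Input: (U,(A,X,K,V),((M,(Z,N)),L));
Scanning left-to-right, naming '(' by encounter order:
  pos 0: '(' -> open internal node _0 (depth 1)
  pos 3: '(' -> open internal node _1 (depth 2)
  pos 11: ')' -> close internal node _1 (now at depth 1)
  pos 13: '(' -> open internal node _2 (depth 2)
  pos 14: '(' -> open internal node _3 (depth 3)
  pos 17: '(' -> open internal node _4 (depth 4)
  pos 21: ')' -> close internal node _4 (now at depth 3)
  pos 22: ')' -> close internal node _3 (now at depth 2)
  pos 25: ')' -> close internal node _2 (now at depth 1)
  pos 26: ')' -> close internal node _0 (now at depth 0)
Total internal nodes: 5
BFS adjacency from root:
  _0: U _1 _2
  _1: A X K V
  _2: _3 L
  _3: M _4
  _4: Z N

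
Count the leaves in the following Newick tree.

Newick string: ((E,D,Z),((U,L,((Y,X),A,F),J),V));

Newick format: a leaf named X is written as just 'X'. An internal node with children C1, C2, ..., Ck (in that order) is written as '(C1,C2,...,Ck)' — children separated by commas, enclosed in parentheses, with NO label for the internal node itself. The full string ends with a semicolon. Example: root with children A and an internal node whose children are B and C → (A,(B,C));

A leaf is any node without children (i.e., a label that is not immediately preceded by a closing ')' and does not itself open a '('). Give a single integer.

Answer: 11

Derivation:
Newick: ((E,D,Z),((U,L,((Y,X),A,F),J),V));
Scan left-to-right; a leaf is any maximal label run not followed by '(':
  pos 2: leaf 'E' → count = 1
  pos 4: leaf 'D' → count = 2
  pos 6: leaf 'Z' → count = 3
  pos 11: leaf 'U' → count = 4
  pos 13: leaf 'L' → count = 5
  pos 17: leaf 'Y' → count = 6
  pos 19: leaf 'X' → count = 7
  pos 22: leaf 'A' → count = 8
  pos 24: leaf 'F' → count = 9
  pos 27: leaf 'J' → count = 10
  pos 30: leaf 'V' → count = 11
Total leaves: 11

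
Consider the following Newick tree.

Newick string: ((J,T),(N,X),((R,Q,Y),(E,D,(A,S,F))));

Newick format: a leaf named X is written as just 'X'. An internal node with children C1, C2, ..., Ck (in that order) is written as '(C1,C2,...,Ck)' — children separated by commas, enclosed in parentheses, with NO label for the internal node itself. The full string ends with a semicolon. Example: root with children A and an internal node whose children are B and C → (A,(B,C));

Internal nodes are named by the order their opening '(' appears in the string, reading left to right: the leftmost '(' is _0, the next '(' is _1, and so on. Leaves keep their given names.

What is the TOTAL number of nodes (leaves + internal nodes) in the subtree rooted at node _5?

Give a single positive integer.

Answer: 7

Derivation:
Newick: ((J,T),(N,X),((R,Q,Y),(E,D,(A,S,F))));
Locate _5: it is the '(' at position 22 (the 6th '(' reading left to right).
Query: subtree rooted at _5
_5: subtree_size = 1 + 6
  E: subtree_size = 1 + 0
  D: subtree_size = 1 + 0
  _6: subtree_size = 1 + 3
    A: subtree_size = 1 + 0
    S: subtree_size = 1 + 0
    F: subtree_size = 1 + 0
Total subtree size of _5: 7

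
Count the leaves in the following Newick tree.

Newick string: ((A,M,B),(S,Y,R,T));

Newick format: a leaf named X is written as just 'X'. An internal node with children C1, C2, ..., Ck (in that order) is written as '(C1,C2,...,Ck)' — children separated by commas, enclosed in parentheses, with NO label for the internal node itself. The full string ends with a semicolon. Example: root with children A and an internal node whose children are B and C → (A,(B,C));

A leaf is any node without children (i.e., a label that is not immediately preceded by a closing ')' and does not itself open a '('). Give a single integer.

Newick: ((A,M,B),(S,Y,R,T));
Scan left-to-right; a leaf is any maximal label run not followed by '(':
  pos 2: leaf 'A' → count = 1
  pos 4: leaf 'M' → count = 2
  pos 6: leaf 'B' → count = 3
  pos 10: leaf 'S' → count = 4
  pos 12: leaf 'Y' → count = 5
  pos 14: leaf 'R' → count = 6
  pos 16: leaf 'T' → count = 7
Total leaves: 7

Answer: 7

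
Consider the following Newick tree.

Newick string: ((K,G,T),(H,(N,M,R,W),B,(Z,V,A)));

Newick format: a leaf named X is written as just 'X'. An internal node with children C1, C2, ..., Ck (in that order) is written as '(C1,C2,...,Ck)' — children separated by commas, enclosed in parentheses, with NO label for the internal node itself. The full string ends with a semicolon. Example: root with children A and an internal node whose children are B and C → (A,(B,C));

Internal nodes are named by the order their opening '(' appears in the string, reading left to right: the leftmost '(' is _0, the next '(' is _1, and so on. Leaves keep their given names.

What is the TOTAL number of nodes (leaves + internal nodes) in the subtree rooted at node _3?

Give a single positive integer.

Answer: 5

Derivation:
Newick: ((K,G,T),(H,(N,M,R,W),B,(Z,V,A)));
Locate _3: it is the '(' at position 12 (the 4th '(' reading left to right).
Query: subtree rooted at _3
_3: subtree_size = 1 + 4
  N: subtree_size = 1 + 0
  M: subtree_size = 1 + 0
  R: subtree_size = 1 + 0
  W: subtree_size = 1 + 0
Total subtree size of _3: 5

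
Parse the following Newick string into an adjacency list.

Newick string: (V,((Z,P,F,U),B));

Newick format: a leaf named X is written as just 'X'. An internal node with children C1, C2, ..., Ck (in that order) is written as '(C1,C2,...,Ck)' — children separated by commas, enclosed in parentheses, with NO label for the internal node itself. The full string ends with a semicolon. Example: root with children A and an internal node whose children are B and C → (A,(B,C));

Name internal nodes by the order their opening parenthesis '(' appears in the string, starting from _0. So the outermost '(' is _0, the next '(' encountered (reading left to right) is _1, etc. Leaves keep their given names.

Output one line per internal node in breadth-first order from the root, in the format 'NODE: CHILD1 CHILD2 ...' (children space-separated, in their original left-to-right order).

Input: (V,((Z,P,F,U),B));
Scanning left-to-right, naming '(' by encounter order:
  pos 0: '(' -> open internal node _0 (depth 1)
  pos 3: '(' -> open internal node _1 (depth 2)
  pos 4: '(' -> open internal node _2 (depth 3)
  pos 12: ')' -> close internal node _2 (now at depth 2)
  pos 15: ')' -> close internal node _1 (now at depth 1)
  pos 16: ')' -> close internal node _0 (now at depth 0)
Total internal nodes: 3
BFS adjacency from root:
  _0: V _1
  _1: _2 B
  _2: Z P F U

Answer: _0: V _1
_1: _2 B
_2: Z P F U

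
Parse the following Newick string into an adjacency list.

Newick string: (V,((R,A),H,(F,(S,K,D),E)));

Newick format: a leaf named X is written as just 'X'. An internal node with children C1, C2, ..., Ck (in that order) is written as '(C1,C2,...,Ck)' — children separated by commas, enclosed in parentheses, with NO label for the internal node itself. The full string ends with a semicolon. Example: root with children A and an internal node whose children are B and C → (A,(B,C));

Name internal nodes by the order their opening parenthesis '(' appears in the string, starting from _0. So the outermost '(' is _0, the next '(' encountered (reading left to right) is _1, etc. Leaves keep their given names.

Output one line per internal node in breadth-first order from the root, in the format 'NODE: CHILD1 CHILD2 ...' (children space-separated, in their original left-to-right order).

Input: (V,((R,A),H,(F,(S,K,D),E)));
Scanning left-to-right, naming '(' by encounter order:
  pos 0: '(' -> open internal node _0 (depth 1)
  pos 3: '(' -> open internal node _1 (depth 2)
  pos 4: '(' -> open internal node _2 (depth 3)
  pos 8: ')' -> close internal node _2 (now at depth 2)
  pos 12: '(' -> open internal node _3 (depth 3)
  pos 15: '(' -> open internal node _4 (depth 4)
  pos 21: ')' -> close internal node _4 (now at depth 3)
  pos 24: ')' -> close internal node _3 (now at depth 2)
  pos 25: ')' -> close internal node _1 (now at depth 1)
  pos 26: ')' -> close internal node _0 (now at depth 0)
Total internal nodes: 5
BFS adjacency from root:
  _0: V _1
  _1: _2 H _3
  _2: R A
  _3: F _4 E
  _4: S K D

Answer: _0: V _1
_1: _2 H _3
_2: R A
_3: F _4 E
_4: S K D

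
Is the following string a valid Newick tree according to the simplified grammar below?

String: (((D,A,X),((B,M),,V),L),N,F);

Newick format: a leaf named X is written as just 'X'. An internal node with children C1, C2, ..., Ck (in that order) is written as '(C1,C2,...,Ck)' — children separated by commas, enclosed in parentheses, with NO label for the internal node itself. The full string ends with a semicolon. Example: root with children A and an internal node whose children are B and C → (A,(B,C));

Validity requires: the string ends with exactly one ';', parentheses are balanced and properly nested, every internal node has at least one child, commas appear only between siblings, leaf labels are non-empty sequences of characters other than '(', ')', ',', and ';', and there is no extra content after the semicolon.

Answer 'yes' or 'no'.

Answer: no

Derivation:
Input: (((D,A,X),((B,M),,V),L),N,F);
Paren balance: 5 '(' vs 5 ')' OK
Ends with single ';': True
Full parse: FAILS (empty leaf label at pos 17)
Valid: False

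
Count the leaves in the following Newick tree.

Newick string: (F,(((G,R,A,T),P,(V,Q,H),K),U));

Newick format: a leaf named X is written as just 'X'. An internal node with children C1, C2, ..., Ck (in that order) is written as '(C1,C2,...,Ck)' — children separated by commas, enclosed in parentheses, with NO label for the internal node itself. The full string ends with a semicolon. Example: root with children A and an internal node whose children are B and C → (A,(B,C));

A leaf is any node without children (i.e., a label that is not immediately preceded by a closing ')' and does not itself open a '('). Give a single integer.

Answer: 11

Derivation:
Newick: (F,(((G,R,A,T),P,(V,Q,H),K),U));
Scan left-to-right; a leaf is any maximal label run not followed by '(':
  pos 1: leaf 'F' → count = 1
  pos 6: leaf 'G' → count = 2
  pos 8: leaf 'R' → count = 3
  pos 10: leaf 'A' → count = 4
  pos 12: leaf 'T' → count = 5
  pos 15: leaf 'P' → count = 6
  pos 18: leaf 'V' → count = 7
  pos 20: leaf 'Q' → count = 8
  pos 22: leaf 'H' → count = 9
  pos 25: leaf 'K' → count = 10
  pos 28: leaf 'U' → count = 11
Total leaves: 11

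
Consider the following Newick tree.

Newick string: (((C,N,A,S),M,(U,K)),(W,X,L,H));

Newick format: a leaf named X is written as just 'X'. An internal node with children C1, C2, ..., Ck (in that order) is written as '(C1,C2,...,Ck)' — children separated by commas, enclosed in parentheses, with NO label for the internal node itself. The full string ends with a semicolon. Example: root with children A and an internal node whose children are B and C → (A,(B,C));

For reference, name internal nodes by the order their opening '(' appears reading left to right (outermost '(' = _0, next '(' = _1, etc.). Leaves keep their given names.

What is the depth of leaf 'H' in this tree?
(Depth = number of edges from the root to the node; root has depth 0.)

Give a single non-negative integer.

Newick: (((C,N,A,S),M,(U,K)),(W,X,L,H));
Naming internals by '(' encounter order: outermost '(' = _0, next = _1, ...
Query node: H
Path from root: _0 -> _4 -> H
Depth of H: 2 (number of edges from root)

Answer: 2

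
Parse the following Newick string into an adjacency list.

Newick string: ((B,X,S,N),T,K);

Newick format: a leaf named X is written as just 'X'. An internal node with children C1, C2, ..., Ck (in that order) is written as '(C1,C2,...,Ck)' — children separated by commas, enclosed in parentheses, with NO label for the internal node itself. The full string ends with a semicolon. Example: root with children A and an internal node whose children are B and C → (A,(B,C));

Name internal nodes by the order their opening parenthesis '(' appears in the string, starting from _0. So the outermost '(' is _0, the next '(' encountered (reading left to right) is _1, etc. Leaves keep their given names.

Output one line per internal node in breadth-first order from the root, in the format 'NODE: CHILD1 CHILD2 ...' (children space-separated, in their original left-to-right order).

Input: ((B,X,S,N),T,K);
Scanning left-to-right, naming '(' by encounter order:
  pos 0: '(' -> open internal node _0 (depth 1)
  pos 1: '(' -> open internal node _1 (depth 2)
  pos 9: ')' -> close internal node _1 (now at depth 1)
  pos 14: ')' -> close internal node _0 (now at depth 0)
Total internal nodes: 2
BFS adjacency from root:
  _0: _1 T K
  _1: B X S N

Answer: _0: _1 T K
_1: B X S N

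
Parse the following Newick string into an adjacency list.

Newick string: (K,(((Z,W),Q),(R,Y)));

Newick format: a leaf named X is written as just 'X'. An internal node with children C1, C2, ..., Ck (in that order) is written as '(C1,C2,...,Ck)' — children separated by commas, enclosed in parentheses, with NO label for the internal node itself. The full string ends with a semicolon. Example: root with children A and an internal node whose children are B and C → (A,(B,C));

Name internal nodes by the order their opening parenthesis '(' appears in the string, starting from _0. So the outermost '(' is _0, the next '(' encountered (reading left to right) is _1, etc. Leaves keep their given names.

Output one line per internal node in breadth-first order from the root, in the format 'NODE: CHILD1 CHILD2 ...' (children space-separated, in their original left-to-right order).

Input: (K,(((Z,W),Q),(R,Y)));
Scanning left-to-right, naming '(' by encounter order:
  pos 0: '(' -> open internal node _0 (depth 1)
  pos 3: '(' -> open internal node _1 (depth 2)
  pos 4: '(' -> open internal node _2 (depth 3)
  pos 5: '(' -> open internal node _3 (depth 4)
  pos 9: ')' -> close internal node _3 (now at depth 3)
  pos 12: ')' -> close internal node _2 (now at depth 2)
  pos 14: '(' -> open internal node _4 (depth 3)
  pos 18: ')' -> close internal node _4 (now at depth 2)
  pos 19: ')' -> close internal node _1 (now at depth 1)
  pos 20: ')' -> close internal node _0 (now at depth 0)
Total internal nodes: 5
BFS adjacency from root:
  _0: K _1
  _1: _2 _4
  _2: _3 Q
  _4: R Y
  _3: Z W

Answer: _0: K _1
_1: _2 _4
_2: _3 Q
_4: R Y
_3: Z W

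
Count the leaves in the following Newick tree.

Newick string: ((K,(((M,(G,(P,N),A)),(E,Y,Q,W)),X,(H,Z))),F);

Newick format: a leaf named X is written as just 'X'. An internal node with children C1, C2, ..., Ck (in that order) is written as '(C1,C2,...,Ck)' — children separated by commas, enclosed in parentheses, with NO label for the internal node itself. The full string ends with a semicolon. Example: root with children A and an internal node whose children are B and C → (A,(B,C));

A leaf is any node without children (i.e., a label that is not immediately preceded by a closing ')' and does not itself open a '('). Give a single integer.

Answer: 14

Derivation:
Newick: ((K,(((M,(G,(P,N),A)),(E,Y,Q,W)),X,(H,Z))),F);
Scan left-to-right; a leaf is any maximal label run not followed by '(':
  pos 2: leaf 'K' → count = 1
  pos 7: leaf 'M' → count = 2
  pos 10: leaf 'G' → count = 3
  pos 13: leaf 'P' → count = 4
  pos 15: leaf 'N' → count = 5
  pos 18: leaf 'A' → count = 6
  pos 23: leaf 'E' → count = 7
  pos 25: leaf 'Y' → count = 8
  pos 27: leaf 'Q' → count = 9
  pos 29: leaf 'W' → count = 10
  pos 33: leaf 'X' → count = 11
  pos 36: leaf 'H' → count = 12
  pos 38: leaf 'Z' → count = 13
  pos 43: leaf 'F' → count = 14
Total leaves: 14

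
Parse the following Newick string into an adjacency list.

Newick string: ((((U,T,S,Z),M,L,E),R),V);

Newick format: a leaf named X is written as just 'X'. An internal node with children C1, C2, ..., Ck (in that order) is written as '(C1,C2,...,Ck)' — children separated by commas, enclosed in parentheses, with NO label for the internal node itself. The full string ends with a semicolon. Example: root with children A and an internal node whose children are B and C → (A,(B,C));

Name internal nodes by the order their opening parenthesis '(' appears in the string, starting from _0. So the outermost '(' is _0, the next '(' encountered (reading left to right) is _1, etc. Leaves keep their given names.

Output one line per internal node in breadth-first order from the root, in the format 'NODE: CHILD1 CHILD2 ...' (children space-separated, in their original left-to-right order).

Answer: _0: _1 V
_1: _2 R
_2: _3 M L E
_3: U T S Z

Derivation:
Input: ((((U,T,S,Z),M,L,E),R),V);
Scanning left-to-right, naming '(' by encounter order:
  pos 0: '(' -> open internal node _0 (depth 1)
  pos 1: '(' -> open internal node _1 (depth 2)
  pos 2: '(' -> open internal node _2 (depth 3)
  pos 3: '(' -> open internal node _3 (depth 4)
  pos 11: ')' -> close internal node _3 (now at depth 3)
  pos 18: ')' -> close internal node _2 (now at depth 2)
  pos 21: ')' -> close internal node _1 (now at depth 1)
  pos 24: ')' -> close internal node _0 (now at depth 0)
Total internal nodes: 4
BFS adjacency from root:
  _0: _1 V
  _1: _2 R
  _2: _3 M L E
  _3: U T S Z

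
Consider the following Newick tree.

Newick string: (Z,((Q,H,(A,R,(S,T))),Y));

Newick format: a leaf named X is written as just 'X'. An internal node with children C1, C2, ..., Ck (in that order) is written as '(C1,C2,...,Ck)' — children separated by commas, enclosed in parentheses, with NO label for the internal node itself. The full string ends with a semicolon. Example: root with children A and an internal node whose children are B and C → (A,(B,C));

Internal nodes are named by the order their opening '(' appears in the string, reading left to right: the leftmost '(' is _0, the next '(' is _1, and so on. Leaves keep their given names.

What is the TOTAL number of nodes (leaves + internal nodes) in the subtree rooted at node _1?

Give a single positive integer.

Newick: (Z,((Q,H,(A,R,(S,T))),Y));
Locate _1: it is the '(' at position 3 (the 2nd '(' reading left to right).
Query: subtree rooted at _1
_1: subtree_size = 1 + 10
  _2: subtree_size = 1 + 8
    Q: subtree_size = 1 + 0
    H: subtree_size = 1 + 0
    _3: subtree_size = 1 + 5
      A: subtree_size = 1 + 0
      R: subtree_size = 1 + 0
      _4: subtree_size = 1 + 2
        S: subtree_size = 1 + 0
        T: subtree_size = 1 + 0
  Y: subtree_size = 1 + 0
Total subtree size of _1: 11

Answer: 11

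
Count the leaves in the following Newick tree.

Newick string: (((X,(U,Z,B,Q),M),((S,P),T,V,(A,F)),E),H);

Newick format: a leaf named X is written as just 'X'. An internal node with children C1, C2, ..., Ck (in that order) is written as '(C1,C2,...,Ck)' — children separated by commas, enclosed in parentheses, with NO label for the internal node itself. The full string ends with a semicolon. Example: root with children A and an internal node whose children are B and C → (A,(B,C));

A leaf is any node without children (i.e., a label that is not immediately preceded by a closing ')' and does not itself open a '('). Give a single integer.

Newick: (((X,(U,Z,B,Q),M),((S,P),T,V,(A,F)),E),H);
Scan left-to-right; a leaf is any maximal label run not followed by '(':
  pos 3: leaf 'X' → count = 1
  pos 6: leaf 'U' → count = 2
  pos 8: leaf 'Z' → count = 3
  pos 10: leaf 'B' → count = 4
  pos 12: leaf 'Q' → count = 5
  pos 15: leaf 'M' → count = 6
  pos 20: leaf 'S' → count = 7
  pos 22: leaf 'P' → count = 8
  pos 25: leaf 'T' → count = 9
  pos 27: leaf 'V' → count = 10
  pos 30: leaf 'A' → count = 11
  pos 32: leaf 'F' → count = 12
  pos 36: leaf 'E' → count = 13
  pos 39: leaf 'H' → count = 14
Total leaves: 14

Answer: 14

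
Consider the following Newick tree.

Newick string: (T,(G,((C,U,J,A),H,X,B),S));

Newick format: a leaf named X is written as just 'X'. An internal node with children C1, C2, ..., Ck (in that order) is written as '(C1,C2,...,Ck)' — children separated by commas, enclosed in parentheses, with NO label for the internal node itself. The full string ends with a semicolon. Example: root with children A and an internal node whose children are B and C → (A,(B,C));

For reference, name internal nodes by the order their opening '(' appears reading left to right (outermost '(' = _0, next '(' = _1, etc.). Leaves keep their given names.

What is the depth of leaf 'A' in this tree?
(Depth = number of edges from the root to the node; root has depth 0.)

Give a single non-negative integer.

Answer: 4

Derivation:
Newick: (T,(G,((C,U,J,A),H,X,B),S));
Naming internals by '(' encounter order: outermost '(' = _0, next = _1, ...
Query node: A
Path from root: _0 -> _1 -> _2 -> _3 -> A
Depth of A: 4 (number of edges from root)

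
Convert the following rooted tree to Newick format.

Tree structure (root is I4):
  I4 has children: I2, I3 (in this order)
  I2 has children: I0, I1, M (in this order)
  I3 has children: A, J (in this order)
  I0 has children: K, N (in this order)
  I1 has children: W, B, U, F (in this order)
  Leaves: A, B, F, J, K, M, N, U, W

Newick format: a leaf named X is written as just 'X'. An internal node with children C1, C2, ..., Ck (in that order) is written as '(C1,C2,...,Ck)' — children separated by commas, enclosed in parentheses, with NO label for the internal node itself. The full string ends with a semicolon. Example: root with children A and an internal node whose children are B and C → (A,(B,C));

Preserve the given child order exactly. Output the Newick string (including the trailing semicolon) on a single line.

internal I4 with children ['I2', 'I3']
  internal I2 with children ['I0', 'I1', 'M']
    internal I0 with children ['K', 'N']
      leaf 'K' → 'K'
      leaf 'N' → 'N'
    → '(K,N)'
    internal I1 with children ['W', 'B', 'U', 'F']
      leaf 'W' → 'W'
      leaf 'B' → 'B'
      leaf 'U' → 'U'
      leaf 'F' → 'F'
    → '(W,B,U,F)'
    leaf 'M' → 'M'
  → '((K,N),(W,B,U,F),M)'
  internal I3 with children ['A', 'J']
    leaf 'A' → 'A'
    leaf 'J' → 'J'
  → '(A,J)'
→ '(((K,N),(W,B,U,F),M),(A,J))'
Final: (((K,N),(W,B,U,F),M),(A,J));

Answer: (((K,N),(W,B,U,F),M),(A,J));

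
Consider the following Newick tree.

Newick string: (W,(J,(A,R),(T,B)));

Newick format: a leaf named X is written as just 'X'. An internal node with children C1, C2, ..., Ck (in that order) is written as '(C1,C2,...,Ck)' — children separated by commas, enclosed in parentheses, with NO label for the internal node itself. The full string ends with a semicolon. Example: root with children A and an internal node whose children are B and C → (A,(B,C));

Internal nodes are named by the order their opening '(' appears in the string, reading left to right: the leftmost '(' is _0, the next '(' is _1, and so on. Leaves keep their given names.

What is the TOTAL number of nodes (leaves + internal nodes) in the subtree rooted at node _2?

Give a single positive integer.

Newick: (W,(J,(A,R),(T,B)));
Locate _2: it is the '(' at position 6 (the 3rd '(' reading left to right).
Query: subtree rooted at _2
_2: subtree_size = 1 + 2
  A: subtree_size = 1 + 0
  R: subtree_size = 1 + 0
Total subtree size of _2: 3

Answer: 3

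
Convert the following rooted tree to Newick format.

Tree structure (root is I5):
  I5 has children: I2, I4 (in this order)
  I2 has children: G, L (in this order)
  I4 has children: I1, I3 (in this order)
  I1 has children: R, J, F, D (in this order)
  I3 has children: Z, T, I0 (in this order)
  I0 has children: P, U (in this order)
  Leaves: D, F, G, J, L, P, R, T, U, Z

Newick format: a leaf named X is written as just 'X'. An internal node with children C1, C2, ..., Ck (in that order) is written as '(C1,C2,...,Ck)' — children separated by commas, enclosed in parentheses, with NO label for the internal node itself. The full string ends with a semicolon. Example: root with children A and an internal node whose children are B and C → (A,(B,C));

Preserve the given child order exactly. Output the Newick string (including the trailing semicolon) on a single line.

internal I5 with children ['I2', 'I4']
  internal I2 with children ['G', 'L']
    leaf 'G' → 'G'
    leaf 'L' → 'L'
  → '(G,L)'
  internal I4 with children ['I1', 'I3']
    internal I1 with children ['R', 'J', 'F', 'D']
      leaf 'R' → 'R'
      leaf 'J' → 'J'
      leaf 'F' → 'F'
      leaf 'D' → 'D'
    → '(R,J,F,D)'
    internal I3 with children ['Z', 'T', 'I0']
      leaf 'Z' → 'Z'
      leaf 'T' → 'T'
      internal I0 with children ['P', 'U']
        leaf 'P' → 'P'
        leaf 'U' → 'U'
      → '(P,U)'
    → '(Z,T,(P,U))'
  → '((R,J,F,D),(Z,T,(P,U)))'
→ '((G,L),((R,J,F,D),(Z,T,(P,U))))'
Final: ((G,L),((R,J,F,D),(Z,T,(P,U))));

Answer: ((G,L),((R,J,F,D),(Z,T,(P,U))));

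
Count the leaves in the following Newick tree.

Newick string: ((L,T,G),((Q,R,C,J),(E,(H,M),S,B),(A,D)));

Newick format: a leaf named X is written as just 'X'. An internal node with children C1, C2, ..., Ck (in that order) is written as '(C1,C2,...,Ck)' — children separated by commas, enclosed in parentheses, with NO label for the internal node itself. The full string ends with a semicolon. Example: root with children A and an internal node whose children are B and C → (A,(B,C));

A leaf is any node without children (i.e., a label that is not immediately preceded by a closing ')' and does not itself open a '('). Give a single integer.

Answer: 14

Derivation:
Newick: ((L,T,G),((Q,R,C,J),(E,(H,M),S,B),(A,D)));
Scan left-to-right; a leaf is any maximal label run not followed by '(':
  pos 2: leaf 'L' → count = 1
  pos 4: leaf 'T' → count = 2
  pos 6: leaf 'G' → count = 3
  pos 11: leaf 'Q' → count = 4
  pos 13: leaf 'R' → count = 5
  pos 15: leaf 'C' → count = 6
  pos 17: leaf 'J' → count = 7
  pos 21: leaf 'E' → count = 8
  pos 24: leaf 'H' → count = 9
  pos 26: leaf 'M' → count = 10
  pos 29: leaf 'S' → count = 11
  pos 31: leaf 'B' → count = 12
  pos 35: leaf 'A' → count = 13
  pos 37: leaf 'D' → count = 14
Total leaves: 14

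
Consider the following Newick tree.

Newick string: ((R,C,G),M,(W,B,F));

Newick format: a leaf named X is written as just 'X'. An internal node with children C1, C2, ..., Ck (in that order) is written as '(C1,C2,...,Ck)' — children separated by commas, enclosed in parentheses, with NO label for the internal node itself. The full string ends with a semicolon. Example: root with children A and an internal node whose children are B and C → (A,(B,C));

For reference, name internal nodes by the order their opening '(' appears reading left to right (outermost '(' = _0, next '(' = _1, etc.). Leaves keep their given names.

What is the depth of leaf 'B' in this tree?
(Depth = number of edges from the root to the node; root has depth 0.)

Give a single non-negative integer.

Answer: 2

Derivation:
Newick: ((R,C,G),M,(W,B,F));
Naming internals by '(' encounter order: outermost '(' = _0, next = _1, ...
Query node: B
Path from root: _0 -> _2 -> B
Depth of B: 2 (number of edges from root)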